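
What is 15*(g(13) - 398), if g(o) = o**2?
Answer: -3435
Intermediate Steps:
15*(g(13) - 398) = 15*(13**2 - 398) = 15*(169 - 398) = 15*(-229) = -3435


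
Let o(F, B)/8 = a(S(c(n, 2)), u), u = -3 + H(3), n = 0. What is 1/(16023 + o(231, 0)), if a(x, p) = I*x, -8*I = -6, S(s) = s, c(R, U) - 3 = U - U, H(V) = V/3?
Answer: 1/16041 ≈ 6.2340e-5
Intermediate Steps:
H(V) = V/3 (H(V) = V*(⅓) = V/3)
c(R, U) = 3 (c(R, U) = 3 + (U - U) = 3 + 0 = 3)
I = ¾ (I = -⅛*(-6) = ¾ ≈ 0.75000)
u = -2 (u = -3 + (⅓)*3 = -3 + 1 = -2)
a(x, p) = 3*x/4
o(F, B) = 18 (o(F, B) = 8*((¾)*3) = 8*(9/4) = 18)
1/(16023 + o(231, 0)) = 1/(16023 + 18) = 1/16041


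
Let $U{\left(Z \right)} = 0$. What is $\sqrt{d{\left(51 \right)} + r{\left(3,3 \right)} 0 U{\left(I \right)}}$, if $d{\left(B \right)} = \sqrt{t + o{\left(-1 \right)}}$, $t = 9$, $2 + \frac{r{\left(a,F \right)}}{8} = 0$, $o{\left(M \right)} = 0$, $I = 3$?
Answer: $\sqrt{3} \approx 1.732$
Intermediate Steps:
$r{\left(a,F \right)} = -16$ ($r{\left(a,F \right)} = -16 + 8 \cdot 0 = -16 + 0 = -16$)
$d{\left(B \right)} = 3$ ($d{\left(B \right)} = \sqrt{9 + 0} = \sqrt{9} = 3$)
$\sqrt{d{\left(51 \right)} + r{\left(3,3 \right)} 0 U{\left(I \right)}} = \sqrt{3 + \left(-16\right) 0 \cdot 0} = \sqrt{3 + 0 \cdot 0} = \sqrt{3 + 0} = \sqrt{3}$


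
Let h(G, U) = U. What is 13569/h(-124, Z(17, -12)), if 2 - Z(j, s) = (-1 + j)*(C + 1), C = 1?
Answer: -4523/10 ≈ -452.30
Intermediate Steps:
Z(j, s) = 4 - 2*j (Z(j, s) = 2 - (-1 + j)*(1 + 1) = 2 - (-1 + j)*2 = 2 - (-2 + 2*j) = 2 + (2 - 2*j) = 4 - 2*j)
13569/h(-124, Z(17, -12)) = 13569/(4 - 2*17) = 13569/(4 - 34) = 13569/(-30) = 13569*(-1/30) = -4523/10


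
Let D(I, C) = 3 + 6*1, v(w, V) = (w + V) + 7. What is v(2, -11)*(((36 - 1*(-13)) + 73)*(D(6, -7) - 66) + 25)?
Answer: 13858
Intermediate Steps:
v(w, V) = 7 + V + w (v(w, V) = (V + w) + 7 = 7 + V + w)
D(I, C) = 9 (D(I, C) = 3 + 6 = 9)
v(2, -11)*(((36 - 1*(-13)) + 73)*(D(6, -7) - 66) + 25) = (7 - 11 + 2)*(((36 - 1*(-13)) + 73)*(9 - 66) + 25) = -2*(((36 + 13) + 73)*(-57) + 25) = -2*((49 + 73)*(-57) + 25) = -2*(122*(-57) + 25) = -2*(-6954 + 25) = -2*(-6929) = 13858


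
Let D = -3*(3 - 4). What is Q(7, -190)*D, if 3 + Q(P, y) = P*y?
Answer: -3999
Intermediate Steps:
Q(P, y) = -3 + P*y
D = 3 (D = -3*(-1) = 3)
Q(7, -190)*D = (-3 + 7*(-190))*3 = (-3 - 1330)*3 = -1333*3 = -3999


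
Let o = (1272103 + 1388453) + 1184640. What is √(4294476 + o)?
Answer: 6*√226102 ≈ 2853.0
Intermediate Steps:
o = 3845196 (o = 2660556 + 1184640 = 3845196)
√(4294476 + o) = √(4294476 + 3845196) = √8139672 = 6*√226102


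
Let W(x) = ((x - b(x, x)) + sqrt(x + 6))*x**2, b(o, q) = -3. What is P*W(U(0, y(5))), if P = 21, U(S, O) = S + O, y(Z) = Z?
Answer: 4200 + 525*sqrt(11) ≈ 5941.2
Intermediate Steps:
U(S, O) = O + S
W(x) = x**2*(3 + x + sqrt(6 + x)) (W(x) = ((x - 1*(-3)) + sqrt(x + 6))*x**2 = ((x + 3) + sqrt(6 + x))*x**2 = ((3 + x) + sqrt(6 + x))*x**2 = (3 + x + sqrt(6 + x))*x**2 = x**2*(3 + x + sqrt(6 + x)))
P*W(U(0, y(5))) = 21*((5 + 0)**2*(3 + (5 + 0) + sqrt(6 + (5 + 0)))) = 21*(5**2*(3 + 5 + sqrt(6 + 5))) = 21*(25*(3 + 5 + sqrt(11))) = 21*(25*(8 + sqrt(11))) = 21*(200 + 25*sqrt(11)) = 4200 + 525*sqrt(11)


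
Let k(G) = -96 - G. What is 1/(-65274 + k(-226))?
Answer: -1/65144 ≈ -1.5351e-5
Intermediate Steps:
1/(-65274 + k(-226)) = 1/(-65274 + (-96 - 1*(-226))) = 1/(-65274 + (-96 + 226)) = 1/(-65274 + 130) = 1/(-65144) = -1/65144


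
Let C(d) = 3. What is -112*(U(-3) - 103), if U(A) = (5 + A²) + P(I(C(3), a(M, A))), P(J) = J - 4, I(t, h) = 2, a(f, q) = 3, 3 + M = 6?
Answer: 10192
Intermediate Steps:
M = 3 (M = -3 + 6 = 3)
P(J) = -4 + J
U(A) = 3 + A² (U(A) = (5 + A²) + (-4 + 2) = (5 + A²) - 2 = 3 + A²)
-112*(U(-3) - 103) = -112*((3 + (-3)²) - 103) = -112*((3 + 9) - 103) = -112*(12 - 103) = -112*(-91) = 10192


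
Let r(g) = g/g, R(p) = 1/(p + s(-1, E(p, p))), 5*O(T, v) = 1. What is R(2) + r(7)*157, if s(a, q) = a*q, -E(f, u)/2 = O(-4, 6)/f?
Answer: 1732/11 ≈ 157.45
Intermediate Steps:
O(T, v) = 1/5 (O(T, v) = (1/5)*1 = 1/5)
E(f, u) = -2/(5*f)
R(p) = 1/(p + 2/(5*p)) (R(p) = 1/(p - (-2)/(5*p)) = 1/(p + 2/(5*p)))
r(g) = 1
R(2) + r(7)*157 = 5*2/(2 + 5*2**2) + 1*157 = 5*2/(2 + 5*4) + 157 = 5*2/(2 + 20) + 157 = 5*2/22 + 157 = 5*2*(1/22) + 157 = 5/11 + 157 = 1732/11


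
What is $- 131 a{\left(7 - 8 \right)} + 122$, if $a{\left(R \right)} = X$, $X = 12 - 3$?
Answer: $-1057$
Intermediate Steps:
$X = 9$ ($X = 12 - 3 = 9$)
$a{\left(R \right)} = 9$
$- 131 a{\left(7 - 8 \right)} + 122 = \left(-131\right) 9 + 122 = -1179 + 122 = -1057$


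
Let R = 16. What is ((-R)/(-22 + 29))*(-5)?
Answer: 80/7 ≈ 11.429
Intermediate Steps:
((-R)/(-22 + 29))*(-5) = ((-1*16)/(-22 + 29))*(-5) = (-16/7)*(-5) = ((⅐)*(-16))*(-5) = -16/7*(-5) = 80/7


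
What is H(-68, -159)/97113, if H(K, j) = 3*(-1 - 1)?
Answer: -2/32371 ≈ -6.1784e-5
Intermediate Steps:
H(K, j) = -6 (H(K, j) = 3*(-2) = -6)
H(-68, -159)/97113 = -6/97113 = -6*1/97113 = -2/32371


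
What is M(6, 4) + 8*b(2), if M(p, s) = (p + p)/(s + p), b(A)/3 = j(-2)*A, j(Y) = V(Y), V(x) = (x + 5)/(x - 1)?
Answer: -234/5 ≈ -46.800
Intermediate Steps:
V(x) = (5 + x)/(-1 + x)
j(Y) = (5 + Y)/(-1 + Y)
b(A) = -3*A (b(A) = 3*(((5 - 2)/(-1 - 2))*A) = 3*((3/(-3))*A) = 3*((-⅓*3)*A) = 3*(-A) = -3*A)
M(p, s) = 2*p/(p + s) (M(p, s) = (2*p)/(p + s) = 2*p/(p + s))
M(6, 4) + 8*b(2) = 2*6/(6 + 4) + 8*(-3*2) = 2*6/10 + 8*(-6) = 2*6*(⅒) - 48 = 6/5 - 48 = -234/5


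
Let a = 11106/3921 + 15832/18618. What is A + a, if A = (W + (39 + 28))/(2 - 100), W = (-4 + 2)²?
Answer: 3527349467/1192352574 ≈ 2.9583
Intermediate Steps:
W = 4 (W = (-2)² = 4)
a = 44808130/12166863 (a = 11106*(1/3921) + 15832*(1/18618) = 3702/1307 + 7916/9309 = 44808130/12166863 ≈ 3.6828)
A = -71/98 (A = (4 + (39 + 28))/(2 - 100) = (4 + 67)/(-98) = 71*(-1/98) = -71/98 ≈ -0.72449)
A + a = -71/98 + 44808130/12166863 = 3527349467/1192352574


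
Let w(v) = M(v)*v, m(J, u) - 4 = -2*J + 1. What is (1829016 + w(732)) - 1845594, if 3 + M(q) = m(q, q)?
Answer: -1086762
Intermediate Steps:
m(J, u) = 5 - 2*J (m(J, u) = 4 + (-2*J + 1) = 4 + (1 - 2*J) = 5 - 2*J)
M(q) = 2 - 2*q (M(q) = -3 + (5 - 2*q) = 2 - 2*q)
w(v) = v*(2 - 2*v) (w(v) = (2 - 2*v)*v = v*(2 - 2*v))
(1829016 + w(732)) - 1845594 = (1829016 + 2*732*(1 - 1*732)) - 1845594 = (1829016 + 2*732*(1 - 732)) - 1845594 = (1829016 + 2*732*(-731)) - 1845594 = (1829016 - 1070184) - 1845594 = 758832 - 1845594 = -1086762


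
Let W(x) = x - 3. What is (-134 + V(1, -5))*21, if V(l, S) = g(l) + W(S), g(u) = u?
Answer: -2961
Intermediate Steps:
W(x) = -3 + x
V(l, S) = -3 + S + l (V(l, S) = l + (-3 + S) = -3 + S + l)
(-134 + V(1, -5))*21 = (-134 + (-3 - 5 + 1))*21 = (-134 - 7)*21 = -141*21 = -2961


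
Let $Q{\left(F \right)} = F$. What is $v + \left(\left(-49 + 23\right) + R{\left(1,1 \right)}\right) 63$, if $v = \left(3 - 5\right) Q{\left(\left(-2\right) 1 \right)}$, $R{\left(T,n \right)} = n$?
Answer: $-1571$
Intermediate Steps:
$v = 4$ ($v = \left(3 - 5\right) \left(\left(-2\right) 1\right) = \left(-2\right) \left(-2\right) = 4$)
$v + \left(\left(-49 + 23\right) + R{\left(1,1 \right)}\right) 63 = 4 + \left(\left(-49 + 23\right) + 1\right) 63 = 4 + \left(-26 + 1\right) 63 = 4 - 1575 = -1571$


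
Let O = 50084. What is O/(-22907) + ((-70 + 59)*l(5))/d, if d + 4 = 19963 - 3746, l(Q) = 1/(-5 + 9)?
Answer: -3248299545/1485564764 ≈ -2.1866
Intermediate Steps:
l(Q) = ¼ (l(Q) = 1/4 = ¼)
d = 16213 (d = -4 + (19963 - 3746) = -4 + 16217 = 16213)
O/(-22907) + ((-70 + 59)*l(5))/d = 50084/(-22907) + ((-70 + 59)*(¼))/16213 = 50084*(-1/22907) - 11*¼*(1/16213) = -50084/22907 - 11/4*1/16213 = -50084/22907 - 11/64852 = -3248299545/1485564764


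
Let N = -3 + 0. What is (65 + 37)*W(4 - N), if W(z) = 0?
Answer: 0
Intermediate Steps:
N = -3
(65 + 37)*W(4 - N) = (65 + 37)*0 = 102*0 = 0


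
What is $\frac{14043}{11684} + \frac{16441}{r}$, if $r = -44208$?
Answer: $\frac{107179075}{129131568} \approx 0.83$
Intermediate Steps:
$\frac{14043}{11684} + \frac{16441}{r} = \frac{14043}{11684} + \frac{16441}{-44208} = 14043 \cdot \frac{1}{11684} + 16441 \left(- \frac{1}{44208}\right) = \frac{14043}{11684} - \frac{16441}{44208} = \frac{107179075}{129131568}$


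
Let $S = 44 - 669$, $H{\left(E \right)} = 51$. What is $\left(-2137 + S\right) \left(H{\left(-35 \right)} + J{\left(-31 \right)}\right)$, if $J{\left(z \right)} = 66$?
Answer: $-323154$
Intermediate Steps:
$S = -625$ ($S = 44 - 669 = -625$)
$\left(-2137 + S\right) \left(H{\left(-35 \right)} + J{\left(-31 \right)}\right) = \left(-2137 - 625\right) \left(51 + 66\right) = \left(-2762\right) 117 = -323154$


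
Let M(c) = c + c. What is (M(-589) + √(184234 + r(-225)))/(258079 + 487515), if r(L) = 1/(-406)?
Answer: -589/372797 + √30368395218/302711164 ≈ -0.0010043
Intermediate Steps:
r(L) = -1/406
M(c) = 2*c
(M(-589) + √(184234 + r(-225)))/(258079 + 487515) = (2*(-589) + √(184234 - 1/406))/(258079 + 487515) = (-1178 + √(74799003/406))/745594 = (-1178 + √30368395218/406)*(1/745594) = -589/372797 + √30368395218/302711164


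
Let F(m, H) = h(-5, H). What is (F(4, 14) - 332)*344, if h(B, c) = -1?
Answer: -114552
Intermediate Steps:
F(m, H) = -1
(F(4, 14) - 332)*344 = (-1 - 332)*344 = -333*344 = -114552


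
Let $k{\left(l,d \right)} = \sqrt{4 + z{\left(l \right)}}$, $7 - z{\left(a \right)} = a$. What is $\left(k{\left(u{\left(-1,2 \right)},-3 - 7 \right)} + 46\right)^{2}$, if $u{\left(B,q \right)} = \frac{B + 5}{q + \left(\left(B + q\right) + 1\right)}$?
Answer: $\left(46 + \sqrt{10}\right)^{2} \approx 2416.9$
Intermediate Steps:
$z{\left(a \right)} = 7 - a$
$u{\left(B,q \right)} = \frac{5 + B}{1 + B + 2 q}$ ($u{\left(B,q \right)} = \frac{5 + B}{q + \left(1 + B + q\right)} = \frac{5 + B}{1 + B + 2 q}$)
$k{\left(l,d \right)} = \sqrt{11 - l}$ ($k{\left(l,d \right)} = \sqrt{4 - \left(-7 + l\right)} = \sqrt{11 - l}$)
$\left(k{\left(u{\left(-1,2 \right)},-3 - 7 \right)} + 46\right)^{2} = \left(\sqrt{11 - \frac{5 - 1}{1 - 1 + 2 \cdot 2}} + 46\right)^{2} = \left(\sqrt{11 - \frac{1}{1 - 1 + 4} \cdot 4} + 46\right)^{2} = \left(\sqrt{11 - \frac{1}{4} \cdot 4} + 46\right)^{2} = \left(\sqrt{11 - 1} + 46\right)^{2} = \left(\sqrt{10} + 46\right)^{2} = \left(46 + \sqrt{10}\right)^{2}$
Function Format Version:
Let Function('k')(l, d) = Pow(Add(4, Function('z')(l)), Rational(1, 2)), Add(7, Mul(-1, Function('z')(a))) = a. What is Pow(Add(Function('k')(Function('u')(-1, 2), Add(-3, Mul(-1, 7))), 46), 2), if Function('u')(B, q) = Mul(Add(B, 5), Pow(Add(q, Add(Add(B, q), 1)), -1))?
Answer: Pow(Add(46, Pow(10, Rational(1, 2))), 2) ≈ 2416.9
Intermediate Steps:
Function('z')(a) = Add(7, Mul(-1, a))
Function('u')(B, q) = Mul(Pow(Add(1, B, Mul(2, q)), -1), Add(5, B)) (Function('u')(B, q) = Mul(Add(5, B), Pow(Add(q, Add(1, B, q)), -1)) = Mul(Add(5, B), Pow(Add(1, B, Mul(2, q)), -1)) = Mul(Pow(Add(1, B, Mul(2, q)), -1), Add(5, B)))
Function('k')(l, d) = Pow(Add(11, Mul(-1, l)), Rational(1, 2)) (Function('k')(l, d) = Pow(Add(4, Add(7, Mul(-1, l))), Rational(1, 2)) = Pow(Add(11, Mul(-1, l)), Rational(1, 2)))
Pow(Add(Function('k')(Function('u')(-1, 2), Add(-3, Mul(-1, 7))), 46), 2) = Pow(Add(Pow(Add(11, Mul(-1, Mul(Pow(Add(1, -1, Mul(2, 2)), -1), Add(5, -1)))), Rational(1, 2)), 46), 2) = Pow(Add(Pow(Add(11, Mul(-1, Mul(Pow(Add(1, -1, 4), -1), 4))), Rational(1, 2)), 46), 2) = Pow(Add(Pow(Add(11, Mul(-1, Mul(Pow(4, -1), 4))), Rational(1, 2)), 46), 2) = Pow(Add(Pow(Add(11, Mul(-1, Mul(Rational(1, 4), 4))), Rational(1, 2)), 46), 2) = Pow(Add(Pow(Add(11, Mul(-1, 1)), Rational(1, 2)), 46), 2) = Pow(Add(Pow(Add(11, -1), Rational(1, 2)), 46), 2) = Pow(Add(Pow(10, Rational(1, 2)), 46), 2) = Pow(Add(46, Pow(10, Rational(1, 2))), 2)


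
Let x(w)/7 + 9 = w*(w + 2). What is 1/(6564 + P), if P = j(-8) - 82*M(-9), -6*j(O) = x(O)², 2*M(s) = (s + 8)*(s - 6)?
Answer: -2/12945 ≈ -0.00015450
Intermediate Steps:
M(s) = (-6 + s)*(8 + s)/2 (M(s) = ((s + 8)*(s - 6))/2 = ((8 + s)*(-6 + s))/2 = ((-6 + s)*(8 + s))/2 = (-6 + s)*(8 + s)/2)
x(w) = -63 + 7*w*(2 + w) (x(w) = -63 + 7*(w*(w + 2)) = -63 + 7*(w*(2 + w)) = -63 + 7*w*(2 + w))
j(O) = -(-63 + 7*O² + 14*O)²/6
P = -26073/2 (P = -49*(-9 + (-8)² + 2*(-8))²/6 - 82*(-24 - 9 + (½)*(-9)²) = -49*(-9 + 64 - 16)²/6 - 82*(-24 - 9 + (½)*81) = -49/6*39² - 82*(-24 - 9 + 81/2) = -49/6*1521 - 82*15/2 = -24843/2 - 615 = -26073/2 ≈ -13037.)
1/(6564 + P) = 1/(6564 - 26073/2) = 1/(-12945/2) = -2/12945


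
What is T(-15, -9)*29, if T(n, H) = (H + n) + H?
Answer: -957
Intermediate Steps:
T(n, H) = n + 2*H
T(-15, -9)*29 = (-15 + 2*(-9))*29 = (-15 - 18)*29 = -33*29 = -957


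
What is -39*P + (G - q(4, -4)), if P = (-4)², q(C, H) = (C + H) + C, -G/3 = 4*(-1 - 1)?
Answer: -604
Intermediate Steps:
G = 24 (G = -12*(-1 - 1) = -12*(-2) = -3*(-8) = 24)
q(C, H) = H + 2*C
P = 16
-39*P + (G - q(4, -4)) = -39*16 + (24 - (-4 + 2*4)) = -624 + (24 - (-4 + 8)) = -624 + (24 - 1*4) = -624 + (24 - 4) = -624 + 20 = -604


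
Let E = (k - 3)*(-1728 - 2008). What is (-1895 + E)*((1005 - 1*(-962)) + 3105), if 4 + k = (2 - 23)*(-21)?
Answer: -8233473968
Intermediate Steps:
k = 437 (k = -4 + (2 - 23)*(-21) = -4 - 21*(-21) = -4 + 441 = 437)
E = -1621424 (E = (437 - 3)*(-1728 - 2008) = 434*(-3736) = -1621424)
(-1895 + E)*((1005 - 1*(-962)) + 3105) = (-1895 - 1621424)*((1005 - 1*(-962)) + 3105) = -1623319*((1005 + 962) + 3105) = -1623319*(1967 + 3105) = -1623319*5072 = -8233473968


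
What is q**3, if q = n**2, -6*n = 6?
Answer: 1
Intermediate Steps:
n = -1 (n = -1/6*6 = -1)
q = 1 (q = (-1)**2 = 1)
q**3 = 1**3 = 1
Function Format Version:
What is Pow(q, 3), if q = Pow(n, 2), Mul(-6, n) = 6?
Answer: 1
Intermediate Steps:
n = -1 (n = Mul(Rational(-1, 6), 6) = -1)
q = 1 (q = Pow(-1, 2) = 1)
Pow(q, 3) = Pow(1, 3) = 1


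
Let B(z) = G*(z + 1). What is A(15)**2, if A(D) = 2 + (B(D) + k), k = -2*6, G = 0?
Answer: 100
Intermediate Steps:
B(z) = 0 (B(z) = 0*(z + 1) = 0*(1 + z) = 0)
k = -12
A(D) = -10 (A(D) = 2 + (0 - 12) = 2 - 12 = -10)
A(15)**2 = (-10)**2 = 100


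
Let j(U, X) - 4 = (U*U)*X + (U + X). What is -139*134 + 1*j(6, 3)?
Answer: -18505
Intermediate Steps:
j(U, X) = 4 + U + X + X*U² (j(U, X) = 4 + ((U*U)*X + (U + X)) = 4 + (U²*X + (U + X)) = 4 + (X*U² + (U + X)) = 4 + (U + X + X*U²) = 4 + U + X + X*U²)
-139*134 + 1*j(6, 3) = -139*134 + 1*(4 + 6 + 3 + 3*6²) = -18626 + 1*(4 + 6 + 3 + 3*36) = -18626 + 1*(4 + 6 + 3 + 108) = -18626 + 1*121 = -18626 + 121 = -18505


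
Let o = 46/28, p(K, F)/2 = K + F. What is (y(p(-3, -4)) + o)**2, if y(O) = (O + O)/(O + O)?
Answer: 1369/196 ≈ 6.9847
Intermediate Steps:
p(K, F) = 2*F + 2*K (p(K, F) = 2*(K + F) = 2*(F + K) = 2*F + 2*K)
y(O) = 1 (y(O) = (2*O)/((2*O)) = (2*O)*(1/(2*O)) = 1)
o = 23/14 (o = 46*(1/28) = 23/14 ≈ 1.6429)
(y(p(-3, -4)) + o)**2 = (1 + 23/14)**2 = (37/14)**2 = 1369/196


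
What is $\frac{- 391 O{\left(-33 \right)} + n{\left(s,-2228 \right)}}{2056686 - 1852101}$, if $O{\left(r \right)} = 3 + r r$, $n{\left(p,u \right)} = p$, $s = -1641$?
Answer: $- \frac{142871}{68195} \approx -2.095$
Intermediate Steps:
$O{\left(r \right)} = 3 + r^{2}$
$\frac{- 391 O{\left(-33 \right)} + n{\left(s,-2228 \right)}}{2056686 - 1852101} = \frac{- 391 \left(3 + \left(-33\right)^{2}\right) - 1641}{2056686 - 1852101} = \frac{- 391 \left(3 + 1089\right) - 1641}{204585} = \left(\left(-391\right) 1092 - 1641\right) \frac{1}{204585} = \left(-426972 - 1641\right) \frac{1}{204585} = \left(-428613\right) \frac{1}{204585} = - \frac{142871}{68195}$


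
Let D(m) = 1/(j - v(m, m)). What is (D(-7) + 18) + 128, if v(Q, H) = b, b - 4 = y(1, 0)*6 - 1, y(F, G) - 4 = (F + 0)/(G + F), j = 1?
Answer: 4671/32 ≈ 145.97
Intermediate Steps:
y(F, G) = 4 + F/(F + G) (y(F, G) = 4 + (F + 0)/(G + F) = 4 + F/(F + G))
b = 33 (b = 4 + (((4*0 + 5*1)/(1 + 0))*6 - 1) = 4 + (((0 + 5)/1)*6 - 1) = 4 + ((1*5)*6 - 1) = 4 + (5*6 - 1) = 4 + (30 - 1) = 4 + 29 = 33)
v(Q, H) = 33
D(m) = -1/32 (D(m) = 1/(1 - 1*33) = 1/(1 - 33) = 1/(-32) = -1/32)
(D(-7) + 18) + 128 = (-1/32 + 18) + 128 = 575/32 + 128 = 4671/32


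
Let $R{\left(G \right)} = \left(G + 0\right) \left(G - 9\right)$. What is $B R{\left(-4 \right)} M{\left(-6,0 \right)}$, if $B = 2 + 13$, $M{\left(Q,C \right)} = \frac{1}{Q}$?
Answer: $-130$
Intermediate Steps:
$B = 15$
$R{\left(G \right)} = G \left(-9 + G\right)$
$B R{\left(-4 \right)} M{\left(-6,0 \right)} = \frac{15 \left(- 4 \left(-9 - 4\right)\right)}{-6} = 15 \left(\left(-4\right) \left(-13\right)\right) \left(- \frac{1}{6}\right) = 15 \cdot 52 \left(- \frac{1}{6}\right) = 780 \left(- \frac{1}{6}\right) = -130$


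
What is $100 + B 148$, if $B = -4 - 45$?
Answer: $-7152$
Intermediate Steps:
$B = -49$ ($B = -4 - 45 = -49$)
$100 + B 148 = 100 - 7252 = -7152$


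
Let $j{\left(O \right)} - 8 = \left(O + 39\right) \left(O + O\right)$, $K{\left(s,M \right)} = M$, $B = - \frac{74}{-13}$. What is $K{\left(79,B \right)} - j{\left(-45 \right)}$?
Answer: $- \frac{7050}{13} \approx -542.31$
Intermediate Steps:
$B = \frac{74}{13}$ ($B = \left(-74\right) \left(- \frac{1}{13}\right) = \frac{74}{13} \approx 5.6923$)
$j{\left(O \right)} = 8 + 2 O \left(39 + O\right)$ ($j{\left(O \right)} = 8 + \left(O + 39\right) \left(O + O\right) = 8 + \left(39 + O\right) 2 O = 8 + 2 O \left(39 + O\right)$)
$K{\left(79,B \right)} - j{\left(-45 \right)} = \frac{74}{13} - \left(8 + 2 \left(-45\right)^{2} + 78 \left(-45\right)\right) = \frac{74}{13} - \left(8 + 2 \cdot 2025 - 3510\right) = \frac{74}{13} - \left(8 + 4050 - 3510\right) = \frac{74}{13} - 548 = - \frac{7050}{13}$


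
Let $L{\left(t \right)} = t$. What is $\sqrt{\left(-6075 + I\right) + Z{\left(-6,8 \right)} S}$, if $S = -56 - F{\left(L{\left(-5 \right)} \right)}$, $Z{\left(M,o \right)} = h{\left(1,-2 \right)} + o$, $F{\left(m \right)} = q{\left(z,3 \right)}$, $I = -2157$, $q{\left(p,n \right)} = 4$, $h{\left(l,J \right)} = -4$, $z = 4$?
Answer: $2 i \sqrt{2118} \approx 92.043 i$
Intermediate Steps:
$F{\left(m \right)} = 4$
$Z{\left(M,o \right)} = -4 + o$
$S = -60$ ($S = -56 - 4 = -60$)
$\sqrt{\left(-6075 + I\right) + Z{\left(-6,8 \right)} S} = \sqrt{\left(-6075 - 2157\right) + \left(-4 + 8\right) \left(-60\right)} = \sqrt{-8232 + 4 \left(-60\right)} = \sqrt{-8232 - 240} = \sqrt{-8472} = 2 i \sqrt{2118}$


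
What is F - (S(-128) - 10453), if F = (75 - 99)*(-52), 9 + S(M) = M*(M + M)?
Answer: -21058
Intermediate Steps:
S(M) = -9 + 2*M**2 (S(M) = -9 + M*(M + M) = -9 + M*(2*M) = -9 + 2*M**2)
F = 1248 (F = -24*(-52) = 1248)
F - (S(-128) - 10453) = 1248 - ((-9 + 2*(-128)**2) - 10453) = 1248 - ((-9 + 2*16384) - 10453) = 1248 - ((-9 + 32768) - 10453) = 1248 - (32759 - 10453) = 1248 - 1*22306 = 1248 - 22306 = -21058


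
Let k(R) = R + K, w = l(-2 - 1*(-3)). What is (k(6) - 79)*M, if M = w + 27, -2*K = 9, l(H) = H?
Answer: -2170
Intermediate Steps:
w = 1 (w = -2 - 1*(-3) = -2 + 3 = 1)
K = -9/2 (K = -½*9 = -9/2 ≈ -4.5000)
k(R) = -9/2 + R (k(R) = R - 9/2 = -9/2 + R)
M = 28 (M = 1 + 27 = 28)
(k(6) - 79)*M = ((-9/2 + 6) - 79)*28 = (3/2 - 79)*28 = -155/2*28 = -2170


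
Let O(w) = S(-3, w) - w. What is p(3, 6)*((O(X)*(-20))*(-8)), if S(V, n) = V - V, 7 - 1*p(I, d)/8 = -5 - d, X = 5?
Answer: -115200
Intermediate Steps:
p(I, d) = 96 + 8*d (p(I, d) = 56 - 8*(-5 - d) = 56 + (40 + 8*d) = 96 + 8*d)
S(V, n) = 0
O(w) = -w (O(w) = 0 - w = -w)
p(3, 6)*((O(X)*(-20))*(-8)) = (96 + 8*6)*((-1*5*(-20))*(-8)) = (96 + 48)*(-5*(-20)*(-8)) = 144*(100*(-8)) = 144*(-800) = -115200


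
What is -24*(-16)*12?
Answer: 4608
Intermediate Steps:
-24*(-16)*12 = 384*12 = 4608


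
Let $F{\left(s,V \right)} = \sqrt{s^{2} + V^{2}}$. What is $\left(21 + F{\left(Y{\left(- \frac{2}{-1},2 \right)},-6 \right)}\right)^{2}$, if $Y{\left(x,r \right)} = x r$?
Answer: $493 + 84 \sqrt{13} \approx 795.87$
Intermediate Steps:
$Y{\left(x,r \right)} = r x$
$F{\left(s,V \right)} = \sqrt{V^{2} + s^{2}}$
$\left(21 + F{\left(Y{\left(- \frac{2}{-1},2 \right)},-6 \right)}\right)^{2} = \left(21 + \sqrt{\left(-6\right)^{2} + \left(2 \left(- \frac{2}{-1}\right)\right)^{2}}\right)^{2} = \left(21 + \sqrt{36 + \left(2 \left(\left(-2\right) \left(-1\right)\right)\right)^{2}}\right)^{2} = \left(21 + \sqrt{36 + \left(2 \cdot 2\right)^{2}}\right)^{2} = \left(21 + \sqrt{36 + 4^{2}}\right)^{2} = \left(21 + \sqrt{36 + 16}\right)^{2} = \left(21 + \sqrt{52}\right)^{2} = \left(21 + 2 \sqrt{13}\right)^{2}$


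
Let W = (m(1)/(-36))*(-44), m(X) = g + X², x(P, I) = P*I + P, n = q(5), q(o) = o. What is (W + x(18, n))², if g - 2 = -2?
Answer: 966289/81 ≈ 11930.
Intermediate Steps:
n = 5
g = 0 (g = 2 - 2 = 0)
x(P, I) = P + I*P (x(P, I) = I*P + P = P + I*P)
m(X) = X² (m(X) = 0 + X² = X²)
W = 11/9 (W = (1²/(-36))*(-44) = (1*(-1/36))*(-44) = -1/36*(-44) = 11/9 ≈ 1.2222)
(W + x(18, n))² = (11/9 + 18*(1 + 5))² = (11/9 + 18*6)² = (11/9 + 108)² = (983/9)² = 966289/81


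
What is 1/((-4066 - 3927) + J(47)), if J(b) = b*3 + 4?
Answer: -1/7848 ≈ -0.00012742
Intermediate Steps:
J(b) = 4 + 3*b (J(b) = 3*b + 4 = 4 + 3*b)
1/((-4066 - 3927) + J(47)) = 1/((-4066 - 3927) + (4 + 3*47)) = 1/(-7993 + (4 + 141)) = 1/(-7993 + 145) = 1/(-7848) = -1/7848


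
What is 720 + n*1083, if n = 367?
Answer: 398181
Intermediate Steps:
720 + n*1083 = 720 + 367*1083 = 720 + 397461 = 398181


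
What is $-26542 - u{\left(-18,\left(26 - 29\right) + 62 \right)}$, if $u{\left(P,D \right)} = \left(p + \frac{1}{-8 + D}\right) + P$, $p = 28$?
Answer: $- \frac{1354153}{51} \approx -26552.0$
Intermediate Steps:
$u{\left(P,D \right)} = 28 + P + \frac{1}{-8 + D}$ ($u{\left(P,D \right)} = \left(28 + \frac{1}{-8 + D}\right) + P = 28 + P + \frac{1}{-8 + D}$)
$-26542 - u{\left(-18,\left(26 - 29\right) + 62 \right)} = -26542 - \frac{-223 - -144 + 28 \left(\left(26 - 29\right) + 62\right) + \left(\left(26 - 29\right) + 62\right) \left(-18\right)}{-8 + \left(\left(26 - 29\right) + 62\right)} = -26542 - \frac{-223 + 144 + 28 \left(-3 + 62\right) + \left(-3 + 62\right) \left(-18\right)}{-8 + \left(-3 + 62\right)} = -26542 - \frac{-223 + 144 + 28 \cdot 59 + 59 \left(-18\right)}{-8 + 59} = -26542 - \frac{-223 + 144 + 1652 - 1062}{51} = -26542 - \frac{1}{51} \cdot 511 = -26542 - \frac{511}{51} = - \frac{1354153}{51}$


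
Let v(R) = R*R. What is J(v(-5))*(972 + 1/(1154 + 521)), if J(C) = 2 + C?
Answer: 43958727/1675 ≈ 26244.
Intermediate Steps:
v(R) = R²
J(v(-5))*(972 + 1/(1154 + 521)) = (2 + (-5)²)*(972 + 1/(1154 + 521)) = (2 + 25)*(972 + 1/1675) = 27*(972 + 1/1675) = 27*(1628101/1675) = 43958727/1675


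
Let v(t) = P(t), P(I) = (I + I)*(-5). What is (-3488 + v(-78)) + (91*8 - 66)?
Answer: -2046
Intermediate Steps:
P(I) = -10*I (P(I) = (2*I)*(-5) = -10*I)
v(t) = -10*t
(-3488 + v(-78)) + (91*8 - 66) = (-3488 - 10*(-78)) + (91*8 - 66) = (-3488 + 780) + (728 - 66) = -2708 + 662 = -2046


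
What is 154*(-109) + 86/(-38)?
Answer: -318977/19 ≈ -16788.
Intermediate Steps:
154*(-109) + 86/(-38) = -16786 + 86*(-1/38) = -16786 - 43/19 = -318977/19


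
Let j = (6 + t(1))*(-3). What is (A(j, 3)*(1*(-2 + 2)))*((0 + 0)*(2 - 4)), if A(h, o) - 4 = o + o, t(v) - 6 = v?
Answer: 0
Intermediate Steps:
t(v) = 6 + v
j = -39 (j = (6 + (6 + 1))*(-3) = (6 + 7)*(-3) = 13*(-3) = -39)
A(h, o) = 4 + 2*o (A(h, o) = 4 + (o + o) = 4 + 2*o)
(A(j, 3)*(1*(-2 + 2)))*((0 + 0)*(2 - 4)) = ((4 + 2*3)*(1*(-2 + 2)))*((0 + 0)*(2 - 4)) = ((4 + 6)*(1*0))*(0*(-2)) = (10*0)*0 = 0*0 = 0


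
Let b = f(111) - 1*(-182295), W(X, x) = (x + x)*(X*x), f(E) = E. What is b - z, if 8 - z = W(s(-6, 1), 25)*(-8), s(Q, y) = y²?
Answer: 172398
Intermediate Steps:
W(X, x) = 2*X*x² (W(X, x) = (2*x)*(X*x) = 2*X*x²)
b = 182406 (b = 111 - 1*(-182295) = 111 + 182295 = 182406)
z = 10008 (z = 8 - 2*1²*25²*(-8) = 8 - 2*1*625*(-8) = 8 - 1250*(-8) = 8 - 1*(-10000) = 8 + 10000 = 10008)
b - z = 182406 - 1*10008 = 182406 - 10008 = 172398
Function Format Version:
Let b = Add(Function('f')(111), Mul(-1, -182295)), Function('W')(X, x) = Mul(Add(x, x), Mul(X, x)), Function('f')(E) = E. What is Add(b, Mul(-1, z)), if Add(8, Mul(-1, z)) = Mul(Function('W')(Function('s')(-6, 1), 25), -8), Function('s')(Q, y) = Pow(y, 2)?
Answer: 172398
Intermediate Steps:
Function('W')(X, x) = Mul(2, X, Pow(x, 2)) (Function('W')(X, x) = Mul(Mul(2, x), Mul(X, x)) = Mul(2, X, Pow(x, 2)))
b = 182406 (b = Add(111, Mul(-1, -182295)) = Add(111, 182295) = 182406)
z = 10008 (z = Add(8, Mul(-1, Mul(Mul(2, Pow(1, 2), Pow(25, 2)), -8))) = Add(8, Mul(-1, Mul(Mul(2, 1, 625), -8))) = Add(8, Mul(-1, Mul(1250, -8))) = Add(8, Mul(-1, -10000)) = Add(8, 10000) = 10008)
Add(b, Mul(-1, z)) = Add(182406, Mul(-1, 10008)) = Add(182406, -10008) = 172398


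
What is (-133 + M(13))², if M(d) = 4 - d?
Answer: 20164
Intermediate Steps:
(-133 + M(13))² = (-133 + (4 - 1*13))² = (-133 + (4 - 13))² = (-133 - 9)² = (-142)² = 20164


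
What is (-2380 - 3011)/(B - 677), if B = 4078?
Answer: -5391/3401 ≈ -1.5851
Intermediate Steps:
(-2380 - 3011)/(B - 677) = (-2380 - 3011)/(4078 - 677) = -5391/3401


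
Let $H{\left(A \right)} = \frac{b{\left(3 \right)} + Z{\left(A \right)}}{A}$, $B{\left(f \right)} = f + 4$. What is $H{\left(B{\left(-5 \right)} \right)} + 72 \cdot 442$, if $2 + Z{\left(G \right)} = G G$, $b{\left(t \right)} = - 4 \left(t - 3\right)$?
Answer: $31825$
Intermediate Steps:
$b{\left(t \right)} = 12 - 4 t$ ($b{\left(t \right)} = - 4 \left(-3 + t\right) = 12 - 4 t$)
$Z{\left(G \right)} = -2 + G^{2}$ ($Z{\left(G \right)} = -2 + G G = -2 + G^{2}$)
$B{\left(f \right)} = 4 + f$
$H{\left(A \right)} = \frac{-2 + A^{2}}{A}$ ($H{\left(A \right)} = \frac{\left(12 - 12\right) + \left(-2 + A^{2}\right)}{A} = \frac{0 + \left(-2 + A^{2}\right)}{A} = \frac{-2 + A^{2}}{A}$)
$H{\left(B{\left(-5 \right)} \right)} + 72 \cdot 442 = \left(\left(4 - 5\right) - \frac{2}{4 - 5}\right) + 72 \cdot 442 = \left(-1 - \frac{2}{-1}\right) + 31824 = \left(-1 - -2\right) + 31824 = \left(-1 + 2\right) + 31824 = 1 + 31824 = 31825$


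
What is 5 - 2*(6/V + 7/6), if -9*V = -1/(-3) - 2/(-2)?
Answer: 251/3 ≈ 83.667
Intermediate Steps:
V = -4/27 (V = -(-1/(-3) - 2/(-2))/9 = -(-1*(-1/3) - 2*(-1/2))/9 = -(1/3 + 1)/9 = -1/9*4/3 = -4/27 ≈ -0.14815)
5 - 2*(6/V + 7/6) = 5 - 2*(6/(-4/27) + 7/6) = 5 - 2*(6*(-27/4) + 7*(1/6)) = 5 - 2*(-81/2 + 7/6) = 5 - 2*(-118/3) = 5 + 236/3 = 251/3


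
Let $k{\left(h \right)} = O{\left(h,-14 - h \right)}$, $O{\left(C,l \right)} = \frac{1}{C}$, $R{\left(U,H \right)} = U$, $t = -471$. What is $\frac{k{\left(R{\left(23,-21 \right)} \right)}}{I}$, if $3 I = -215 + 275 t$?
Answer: $- \frac{3}{2984020} \approx -1.0054 \cdot 10^{-6}$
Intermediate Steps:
$k{\left(h \right)} = \frac{1}{h}$
$I = - \frac{129740}{3}$ ($I = \frac{-215 + 275 \left(-471\right)}{3} = \frac{-215 - 129525}{3} = \frac{1}{3} \left(-129740\right) = - \frac{129740}{3} \approx -43247.0$)
$\frac{k{\left(R{\left(23,-21 \right)} \right)}}{I} = \frac{1}{23 \left(- \frac{129740}{3}\right)} = \frac{1}{23} \left(- \frac{3}{129740}\right) = - \frac{3}{2984020}$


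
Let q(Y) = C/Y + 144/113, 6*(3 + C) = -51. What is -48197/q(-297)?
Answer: -3235079034/88135 ≈ -36706.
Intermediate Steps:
C = -23/2 (C = -3 + (⅙)*(-51) = -3 - 17/2 = -23/2 ≈ -11.500)
q(Y) = 144/113 - 23/(2*Y) (q(Y) = -23/(2*Y) + 144/113 = 144/113 - 23/(2*Y))
-48197/q(-297) = -48197*(-67122/(-2599 + 288*(-297))) = -48197*(-67122/(-2599 - 85536)) = -48197/((1/226)*(-1/297)*(-88135)) = -48197/88135/67122 = -48197*67122/88135 = -3235079034/88135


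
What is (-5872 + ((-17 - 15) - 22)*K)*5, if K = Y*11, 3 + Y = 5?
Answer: -35300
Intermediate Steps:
Y = 2 (Y = -3 + 5 = 2)
K = 22 (K = 2*11 = 22)
(-5872 + ((-17 - 15) - 22)*K)*5 = (-5872 + ((-17 - 15) - 22)*22)*5 = (-5872 + (-32 - 22)*22)*5 = (-5872 - 54*22)*5 = (-5872 - 1188)*5 = -7060*5 = -35300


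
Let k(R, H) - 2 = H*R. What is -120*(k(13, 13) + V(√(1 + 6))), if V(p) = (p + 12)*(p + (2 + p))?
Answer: -25080 - 3120*√7 ≈ -33335.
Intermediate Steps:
k(R, H) = 2 + H*R
V(p) = (2 + 2*p)*(12 + p) (V(p) = (12 + p)*(2 + 2*p) = (2 + 2*p)*(12 + p))
-120*(k(13, 13) + V(√(1 + 6))) = -120*((2 + 13*13) + (24 + 2*(√(1 + 6))² + 26*√(1 + 6))) = -120*((2 + 169) + (24 + 2*(√7)² + 26*√7)) = -120*(171 + (24 + 2*7 + 26*√7)) = -120*(171 + (24 + 14 + 26*√7)) = -120*(171 + (38 + 26*√7)) = -120*(209 + 26*√7) = -25080 - 3120*√7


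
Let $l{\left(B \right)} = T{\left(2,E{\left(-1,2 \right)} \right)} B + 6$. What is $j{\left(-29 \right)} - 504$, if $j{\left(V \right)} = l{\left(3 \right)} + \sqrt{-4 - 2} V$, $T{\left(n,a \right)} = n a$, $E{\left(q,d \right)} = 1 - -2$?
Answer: $-480 - 29 i \sqrt{6} \approx -480.0 - 71.035 i$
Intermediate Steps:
$E{\left(q,d \right)} = 3$ ($E{\left(q,d \right)} = 1 + 2 = 3$)
$T{\left(n,a \right)} = a n$
$l{\left(B \right)} = 6 + 6 B$ ($l{\left(B \right)} = 3 \cdot 2 B + 6 = 6 B + 6 = 6 + 6 B$)
$j{\left(V \right)} = 24 + i V \sqrt{6}$ ($j{\left(V \right)} = \left(6 + 6 \cdot 3\right) + \sqrt{-4 - 2} V = \left(6 + 18\right) + \sqrt{-6} V = 24 + i \sqrt{6} V = 24 + i V \sqrt{6}$)
$j{\left(-29 \right)} - 504 = \left(24 + i \left(-29\right) \sqrt{6}\right) - 504 = \left(24 - 29 i \sqrt{6}\right) - 504 = -480 - 29 i \sqrt{6}$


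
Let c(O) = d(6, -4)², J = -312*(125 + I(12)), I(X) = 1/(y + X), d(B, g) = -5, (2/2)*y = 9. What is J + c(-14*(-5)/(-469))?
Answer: -272929/7 ≈ -38990.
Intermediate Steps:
y = 9
I(X) = 1/(9 + X)
J = -273104/7 (J = -312*(125 + 1/(9 + 12)) = -312*(125 + 1/21) = -312*2626/21 = -273104/7 ≈ -39015.)
c(O) = 25 (c(O) = (-5)² = 25)
J + c(-14*(-5)/(-469)) = -273104/7 + 25 = -272929/7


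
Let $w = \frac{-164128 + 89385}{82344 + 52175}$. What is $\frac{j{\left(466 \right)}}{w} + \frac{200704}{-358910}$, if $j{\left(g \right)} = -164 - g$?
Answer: $\frac{15200766891814}{13413005065} \approx 1133.3$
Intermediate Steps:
$w = - \frac{74743}{134519} \approx -0.55563$
$\frac{j{\left(466 \right)}}{w} + \frac{200704}{-358910} = \frac{-164 - 466}{- \frac{74743}{134519}} + \frac{200704}{-358910} = \left(-164 - 466\right) \left(- \frac{134519}{74743}\right) + 200704 \left(- \frac{1}{358910}\right) = \left(-630\right) \left(- \frac{134519}{74743}\right) - \frac{100352}{179455} = \frac{84746970}{74743} - \frac{100352}{179455} = \frac{15200766891814}{13413005065}$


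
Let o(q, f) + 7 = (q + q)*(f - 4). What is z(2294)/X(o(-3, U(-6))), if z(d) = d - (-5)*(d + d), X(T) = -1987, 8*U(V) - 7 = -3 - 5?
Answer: -25234/1987 ≈ -12.700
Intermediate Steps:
U(V) = -⅛ (U(V) = 7/8 + (-3 - 5)/8 = 7/8 + (⅛)*(-8) = 7/8 - 1 = -⅛)
o(q, f) = -7 + 2*q*(-4 + f) (o(q, f) = -7 + (q + q)*(f - 4) = -7 + (2*q)*(-4 + f) = -7 + 2*q*(-4 + f))
z(d) = 11*d (z(d) = d - (-5)*2*d = d - (-10)*d = d + 10*d = 11*d)
z(2294)/X(o(-3, U(-6))) = (11*2294)/(-1987) = 25234*(-1/1987) = -25234/1987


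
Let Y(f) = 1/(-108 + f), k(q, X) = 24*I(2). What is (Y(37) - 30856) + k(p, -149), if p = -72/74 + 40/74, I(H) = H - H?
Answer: -2190777/71 ≈ -30856.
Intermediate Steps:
I(H) = 0
p = -16/37 (p = -72*1/74 + 40*(1/74) = -36/37 + 20/37 = -16/37 ≈ -0.43243)
k(q, X) = 0 (k(q, X) = 24*0 = 0)
(Y(37) - 30856) + k(p, -149) = (1/(-108 + 37) - 30856) + 0 = (1/(-71) - 30856) + 0 = (-1/71 - 30856) + 0 = -2190777/71 + 0 = -2190777/71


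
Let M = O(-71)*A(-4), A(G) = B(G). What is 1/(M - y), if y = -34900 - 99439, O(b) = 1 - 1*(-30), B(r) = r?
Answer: 1/134215 ≈ 7.4507e-6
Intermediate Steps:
O(b) = 31 (O(b) = 1 + 30 = 31)
A(G) = G
y = -134339
M = -124 (M = 31*(-4) = -124)
1/(M - y) = 1/(-124 - 1*(-134339)) = 1/(-124 + 134339) = 1/134215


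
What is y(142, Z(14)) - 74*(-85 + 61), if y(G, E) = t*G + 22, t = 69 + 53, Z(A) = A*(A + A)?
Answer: 19122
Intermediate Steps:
Z(A) = 2*A² (Z(A) = A*(2*A) = 2*A²)
t = 122
y(G, E) = 22 + 122*G (y(G, E) = 122*G + 22 = 22 + 122*G)
y(142, Z(14)) - 74*(-85 + 61) = (22 + 122*142) - 74*(-85 + 61) = (22 + 17324) - 74*(-24) = 17346 + 1776 = 19122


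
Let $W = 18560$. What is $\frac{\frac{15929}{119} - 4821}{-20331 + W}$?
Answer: $\frac{32810}{12397} \approx 2.6466$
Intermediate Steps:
$\frac{\frac{15929}{119} - 4821}{-20331 + W} = \frac{\frac{15929}{119} - 4821}{-20331 + 18560} = \frac{15929 \cdot \frac{1}{119} - 4821}{-1771} = \left(\frac{937}{7} - 4821\right) \left(- \frac{1}{1771}\right) = \left(- \frac{32810}{7}\right) \left(- \frac{1}{1771}\right) = \frac{32810}{12397}$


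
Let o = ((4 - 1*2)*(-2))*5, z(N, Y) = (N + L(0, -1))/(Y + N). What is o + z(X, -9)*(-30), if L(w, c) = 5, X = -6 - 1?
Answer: -95/4 ≈ -23.750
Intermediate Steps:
X = -7
z(N, Y) = (5 + N)/(N + Y) (z(N, Y) = (N + 5)/(Y + N) = (5 + N)/(N + Y))
o = -20 (o = ((4 - 2)*(-2))*5 = (2*(-2))*5 = -4*5 = -20)
o + z(X, -9)*(-30) = -20 + ((5 - 7)/(-7 - 9))*(-30) = -20 + (-2/(-16))*(-30) = -20 - 1/16*(-2)*(-30) = -20 + (⅛)*(-30) = -20 - 15/4 = -95/4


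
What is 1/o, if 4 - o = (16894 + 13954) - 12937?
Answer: -1/17907 ≈ -5.5844e-5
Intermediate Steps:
o = -17907 (o = 4 - ((16894 + 13954) - 12937) = 4 - (30848 - 12937) = 4 - 1*17911 = 4 - 17911 = -17907)
1/o = 1/(-17907) = -1/17907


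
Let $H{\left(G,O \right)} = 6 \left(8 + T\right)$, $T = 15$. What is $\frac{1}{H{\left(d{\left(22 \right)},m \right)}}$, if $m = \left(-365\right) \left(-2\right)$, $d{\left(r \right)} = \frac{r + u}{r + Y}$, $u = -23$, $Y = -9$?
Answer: $\frac{1}{138} \approx 0.0072464$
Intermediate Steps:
$d{\left(r \right)} = \frac{-23 + r}{-9 + r}$ ($d{\left(r \right)} = \frac{r - 23}{r - 9} = \frac{-23 + r}{-9 + r}$)
$m = 730$
$H{\left(G,O \right)} = 138$ ($H{\left(G,O \right)} = 6 \left(8 + 15\right) = 6 \cdot 23 = 138$)
$\frac{1}{H{\left(d{\left(22 \right)},m \right)}} = \frac{1}{138}$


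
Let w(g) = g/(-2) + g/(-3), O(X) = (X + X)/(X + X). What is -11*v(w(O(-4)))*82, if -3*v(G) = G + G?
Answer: -4510/9 ≈ -501.11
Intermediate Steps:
O(X) = 1 (O(X) = (2*X)/((2*X)) = (2*X)*(1/(2*X)) = 1)
w(g) = -5*g/6 (w(g) = g*(-½) + g*(-⅓) = -g/2 - g/3 = -5*g/6)
v(G) = -2*G/3 (v(G) = -(G + G)/3 = -2*G/3)
-11*v(w(O(-4)))*82 = -(-22)*(-⅚*1)/3*82 = -(-22)*(-5)/(3*6)*82 = -11*5/9*82 = -55/9*82 = -4510/9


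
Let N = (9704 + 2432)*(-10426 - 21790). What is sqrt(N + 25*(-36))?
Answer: 2*I*sqrt(97743569) ≈ 19773.0*I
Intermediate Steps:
N = -390973376 (N = 12136*(-32216) = -390973376)
sqrt(N + 25*(-36)) = sqrt(-390973376 + 25*(-36)) = sqrt(-390973376 - 900) = sqrt(-390974276) = 2*I*sqrt(97743569)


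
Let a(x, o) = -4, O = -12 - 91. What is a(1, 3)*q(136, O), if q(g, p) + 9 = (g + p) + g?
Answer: -640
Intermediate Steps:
O = -103
q(g, p) = -9 + p + 2*g (q(g, p) = -9 + ((g + p) + g) = -9 + (p + 2*g) = -9 + p + 2*g)
a(1, 3)*q(136, O) = -4*(-9 - 103 + 2*136) = -4*(-9 - 103 + 272) = -4*160 = -640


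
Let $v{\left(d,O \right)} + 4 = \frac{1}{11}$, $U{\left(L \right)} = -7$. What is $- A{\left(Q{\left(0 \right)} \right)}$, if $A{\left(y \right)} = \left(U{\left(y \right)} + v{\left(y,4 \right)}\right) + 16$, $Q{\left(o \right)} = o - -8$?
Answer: $- \frac{56}{11} \approx -5.0909$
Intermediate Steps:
$Q{\left(o \right)} = 8 + o$ ($Q{\left(o \right)} = o + 8 = 8 + o$)
$v{\left(d,O \right)} = - \frac{43}{11}$ ($v{\left(d,O \right)} = -4 + \frac{1}{11} = - \frac{43}{11}$)
$A{\left(y \right)} = \frac{56}{11}$ ($A{\left(y \right)} = \left(-7 - \frac{43}{11}\right) + 16 = - \frac{120}{11} + 16 = \frac{56}{11}$)
$- A{\left(Q{\left(0 \right)} \right)} = \left(-1\right) \frac{56}{11} = - \frac{56}{11}$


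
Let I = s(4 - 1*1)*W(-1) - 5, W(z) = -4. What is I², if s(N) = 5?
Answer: 625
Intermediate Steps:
I = -25 (I = 5*(-4) - 5 = -20 - 5 = -25)
I² = (-25)² = 625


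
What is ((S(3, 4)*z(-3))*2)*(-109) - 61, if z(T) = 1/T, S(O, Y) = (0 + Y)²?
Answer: 3305/3 ≈ 1101.7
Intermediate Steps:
S(O, Y) = Y²
((S(3, 4)*z(-3))*2)*(-109) - 61 = ((4²/(-3))*2)*(-109) - 61 = ((16*(-⅓))*2)*(-109) - 61 = -16/3*2*(-109) - 61 = -32/3*(-109) - 61 = 3488/3 - 61 = 3305/3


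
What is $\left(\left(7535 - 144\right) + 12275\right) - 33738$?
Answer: $-14072$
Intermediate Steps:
$\left(\left(7535 - 144\right) + 12275\right) - 33738 = \left(7391 + 12275\right) - 33738 = 19666 - 33738 = -14072$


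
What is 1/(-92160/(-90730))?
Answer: 9073/9216 ≈ 0.98448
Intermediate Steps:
1/(-92160/(-90730)) = 1/(-92160*(-1/90730)) = 1/(9216/9073) = 9073/9216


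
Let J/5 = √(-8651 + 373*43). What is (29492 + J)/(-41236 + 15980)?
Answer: -7373/6314 - 5*√1847/12628 ≈ -1.1847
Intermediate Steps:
J = 10*√1847 (J = 5*√(-8651 + 373*43) = 5*√(-8651 + 16039) = 5*√7388 = 5*(2*√1847) = 10*√1847 ≈ 429.77)
(29492 + J)/(-41236 + 15980) = (29492 + 10*√1847)/(-41236 + 15980) = (29492 + 10*√1847)/(-25256) = (29492 + 10*√1847)*(-1/25256) = -7373/6314 - 5*√1847/12628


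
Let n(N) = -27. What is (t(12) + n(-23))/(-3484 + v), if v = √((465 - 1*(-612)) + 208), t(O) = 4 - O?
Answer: 17420/1733853 + 5*√1285/1733853 ≈ 0.010150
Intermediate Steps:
v = √1285 (v = √((465 + 612) + 208) = √(1077 + 208) = √1285 ≈ 35.847)
(t(12) + n(-23))/(-3484 + v) = ((4 - 1*12) - 27)/(-3484 + √1285) = ((4 - 12) - 27)/(-3484 + √1285) = (-8 - 27)/(-3484 + √1285) = -35/(-3484 + √1285)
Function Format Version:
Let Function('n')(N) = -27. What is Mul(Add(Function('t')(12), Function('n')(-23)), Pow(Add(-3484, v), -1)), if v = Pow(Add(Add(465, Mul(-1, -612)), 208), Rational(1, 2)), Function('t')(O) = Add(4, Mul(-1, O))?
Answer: Add(Rational(17420, 1733853), Mul(Rational(5, 1733853), Pow(1285, Rational(1, 2)))) ≈ 0.010150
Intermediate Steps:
v = Pow(1285, Rational(1, 2)) (v = Pow(Add(Add(465, 612), 208), Rational(1, 2)) = Pow(Add(1077, 208), Rational(1, 2)) = Pow(1285, Rational(1, 2)) ≈ 35.847)
Mul(Add(Function('t')(12), Function('n')(-23)), Pow(Add(-3484, v), -1)) = Mul(Add(Add(4, Mul(-1, 12)), -27), Pow(Add(-3484, Pow(1285, Rational(1, 2))), -1)) = Mul(Add(Add(4, -12), -27), Pow(Add(-3484, Pow(1285, Rational(1, 2))), -1)) = Mul(Add(-8, -27), Pow(Add(-3484, Pow(1285, Rational(1, 2))), -1)) = Mul(-35, Pow(Add(-3484, Pow(1285, Rational(1, 2))), -1))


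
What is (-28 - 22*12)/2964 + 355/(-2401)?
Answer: -438328/1779141 ≈ -0.24637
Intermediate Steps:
(-28 - 22*12)/2964 + 355/(-2401) = (-28 - 264)*(1/2964) + 355*(-1/2401) = -292*1/2964 - 355/2401 = -73/741 - 355/2401 = -438328/1779141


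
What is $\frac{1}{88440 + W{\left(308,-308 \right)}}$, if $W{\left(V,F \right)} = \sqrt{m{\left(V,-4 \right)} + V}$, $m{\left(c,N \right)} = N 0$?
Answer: $\frac{2010}{177764393} - \frac{\sqrt{77}}{3910816646} \approx 1.1305 \cdot 10^{-5}$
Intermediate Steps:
$m{\left(c,N \right)} = 0$
$W{\left(V,F \right)} = \sqrt{V}$ ($W{\left(V,F \right)} = \sqrt{0 + V} = \sqrt{V}$)
$\frac{1}{88440 + W{\left(308,-308 \right)}} = \frac{1}{88440 + \sqrt{308}} = \frac{1}{88440 + 2 \sqrt{77}}$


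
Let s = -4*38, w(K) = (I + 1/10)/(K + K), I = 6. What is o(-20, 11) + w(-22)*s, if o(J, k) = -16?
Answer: 279/55 ≈ 5.0727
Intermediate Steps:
w(K) = 61/(20*K) (w(K) = (6 + 1/10)/(K + K) = (6 + ⅒)/((2*K)) = 61*(1/(2*K))/10 = 61/(20*K))
s = -152
o(-20, 11) + w(-22)*s = -16 + ((61/20)/(-22))*(-152) = -16 + ((61/20)*(-1/22))*(-152) = -16 - 61/440*(-152) = -16 + 1159/55 = 279/55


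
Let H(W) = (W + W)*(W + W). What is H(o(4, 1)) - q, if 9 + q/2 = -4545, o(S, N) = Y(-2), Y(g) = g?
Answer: 9124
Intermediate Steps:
o(S, N) = -2
H(W) = 4*W² (H(W) = (2*W)*(2*W) = 4*W²)
q = -9108 (q = -18 + 2*(-4545) = -18 - 9090 = -9108)
H(o(4, 1)) - q = 4*(-2)² - 1*(-9108) = 4*4 + 9108 = 16 + 9108 = 9124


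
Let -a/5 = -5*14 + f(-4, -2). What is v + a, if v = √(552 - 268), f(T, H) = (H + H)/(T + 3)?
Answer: 330 + 2*√71 ≈ 346.85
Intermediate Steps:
f(T, H) = 2*H/(3 + T) (f(T, H) = (2*H)/(3 + T) = 2*H/(3 + T))
v = 2*√71 (v = √284 = 2*√71 ≈ 16.852)
a = 330 (a = -5*(-5*14 + 2*(-2)/(3 - 4)) = -5*(-70 + 2*(-2)/(-1)) = -5*(-70 + 2*(-2)*(-1)) = -5*(-70 + 4) = -5*(-66) = 330)
v + a = 2*√71 + 330 = 330 + 2*√71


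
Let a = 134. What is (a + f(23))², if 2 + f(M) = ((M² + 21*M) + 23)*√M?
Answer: 24655599 + 273240*√23 ≈ 2.5966e+7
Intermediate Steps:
f(M) = -2 + √M*(23 + M² + 21*M) (f(M) = -2 + ((M² + 21*M) + 23)*√M = -2 + (23 + M² + 21*M)*√M = -2 + √M*(23 + M² + 21*M))
(a + f(23))² = (134 + (-2 + 23^(5/2) + 21*23^(3/2) + 23*√23))² = (134 + (-2 + 529*√23 + 21*(23*√23) + 23*√23))² = (134 + (-2 + 529*√23 + 483*√23 + 23*√23))² = (134 + (-2 + 1035*√23))² = (132 + 1035*√23)²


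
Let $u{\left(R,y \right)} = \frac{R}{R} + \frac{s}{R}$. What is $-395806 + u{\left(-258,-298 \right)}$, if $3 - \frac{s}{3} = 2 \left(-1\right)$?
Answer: $- \frac{34039235}{86} \approx -3.9581 \cdot 10^{5}$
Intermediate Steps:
$s = 15$ ($s = 9 - 3 \cdot 2 \left(-1\right) = 9 - -6 = 9 + 6 = 15$)
$u{\left(R,y \right)} = 1 + \frac{15}{R}$ ($u{\left(R,y \right)} = \frac{R}{R} + \frac{15}{R} = 1 + \frac{15}{R}$)
$-395806 + u{\left(-258,-298 \right)} = -395806 + \frac{15 - 258}{-258} = -395806 - - \frac{81}{86} = -395806 + \frac{81}{86} = - \frac{34039235}{86}$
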